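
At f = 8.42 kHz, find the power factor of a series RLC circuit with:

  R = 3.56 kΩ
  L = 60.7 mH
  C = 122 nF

Step 1 — Angular frequency: ω = 2π·f = 2π·8420 = 5.29e+04 rad/s.
Step 2 — Component impedances:
  R: Z = R = 3560 Ω
  L: Z = jωL = j·5.29e+04·0.0607 = 0 + j3211 Ω
  C: Z = 1/(jωC) = -j/(ω·C) = 0 - j154.9 Ω
Step 3 — Series combination: Z_total = R + L + C = 3560 + j3056 Ω = 4692∠40.6° Ω.
Step 4 — Power factor: PF = cos(φ) = Re(Z)/|Z| = 3560/4692 = 0.7587.
Step 5 — Type: Im(Z) = 3056 ⇒ lagging (phase φ = 40.6°).

PF = 0.7587 (lagging, φ = 40.6°)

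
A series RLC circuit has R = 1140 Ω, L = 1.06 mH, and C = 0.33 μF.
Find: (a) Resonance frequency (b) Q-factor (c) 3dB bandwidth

Step 1 — Resonance condition Im(Z)=0 gives ω₀ = 1/√(LC).
Step 2 — ω₀ = 1/√(0.00106·3.3e-07) = 5.347e+04 rad/s.
Step 3 — f₀ = ω₀/(2π) = 8510 Hz.
Step 4 — Series Q: Q = ω₀L/R = 5.347e+04·0.00106/1140 = 0.04972.
Step 5 — 3dB bandwidth: Δω = ω₀/Q = 1.075e+06 rad/s; BW = Δω/(2π) = 1.712e+05 Hz.

(a) f₀ = 8510 Hz  (b) Q = 0.04972  (c) BW = 1.712e+05 Hz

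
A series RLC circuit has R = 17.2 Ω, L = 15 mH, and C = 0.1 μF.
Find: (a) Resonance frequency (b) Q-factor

Step 1 — Resonance condition Im(Z)=0 gives ω₀ = 1/√(LC).
Step 2 — ω₀ = 1/√(0.015·1e-07) = 2.582e+04 rad/s.
Step 3 — f₀ = ω₀/(2π) = 4109 Hz.
Step 4 — Series Q: Q = ω₀L/R = 2.582e+04·0.015/17.2 = 22.52.

(a) f₀ = 4109 Hz  (b) Q = 22.52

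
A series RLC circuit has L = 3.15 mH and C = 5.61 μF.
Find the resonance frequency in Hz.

Step 1 — Resonance condition Im(Z)=0 gives ω₀ = 1/√(LC).
Step 2 — ω₀ = 1/√(0.00315·5.61e-06) = 7523 rad/s.
Step 3 — f₀ = ω₀/(2π) = 1197 Hz.

f₀ = 1197 Hz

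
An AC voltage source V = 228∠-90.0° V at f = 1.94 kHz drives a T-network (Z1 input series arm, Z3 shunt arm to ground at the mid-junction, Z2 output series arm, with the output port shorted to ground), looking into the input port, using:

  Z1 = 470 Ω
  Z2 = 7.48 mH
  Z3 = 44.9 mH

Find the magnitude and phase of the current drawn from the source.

Step 1 — Angular frequency: ω = 2π·f = 2π·1940 = 1.219e+04 rad/s.
Step 2 — Component impedances:
  Z1: Z = R = 470 Ω
  Z2: Z = jωL = j·1.219e+04·0.00748 = 0 + j91.18 Ω
  Z3: Z = jωL = j·1.219e+04·0.0449 = 0 + j547.3 Ω
Step 3 — With the output port shorted to ground, the output series arm Z2 runs from the junction to ground; the shunt arm Z3 also runs from the junction to ground. They appear in parallel: Z3 || Z2 = 0 + j78.16 Ω.
Step 4 — Series with input arm Z1: Z_in = Z1 + (Z3 || Z2) = 470 + j78.16 Ω = 476.5∠9.4° Ω.
Step 5 — Source phasor: V = 228∠-90.0° V = 0 - j228 V.
Step 6 — Ohm's law: I = V / Z_total = (0 - j228) / (470 + j78.16) = -0.0785 - j0.4721 A.
Step 7 — Convert to polar: |I| = 0.4785 A, ∠I = -99.4°.

I = 0.4785∠-99.4° A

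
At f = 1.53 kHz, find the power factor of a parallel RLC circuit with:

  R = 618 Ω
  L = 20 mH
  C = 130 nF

Step 1 — Angular frequency: ω = 2π·f = 2π·1530 = 9613 rad/s.
Step 2 — Component impedances:
  R: Z = R = 618 Ω
  L: Z = jωL = j·9613·0.02 = 0 + j192.3 Ω
  C: Z = 1/(jωC) = -j/(ω·C) = 0 - j800.2 Ω
Step 3 — Parallel combination: 1/Z_total = 1/R + 1/L + 1/C; Z_total = 88.75 + j216.7 Ω = 234.2∠67.7° Ω.
Step 4 — Power factor: PF = cos(φ) = Re(Z)/|Z| = 88.752/234.2 = 0.379.
Step 5 — Type: Im(Z) = 216.7 ⇒ lagging (phase φ = 67.7°).

PF = 0.379 (lagging, φ = 67.7°)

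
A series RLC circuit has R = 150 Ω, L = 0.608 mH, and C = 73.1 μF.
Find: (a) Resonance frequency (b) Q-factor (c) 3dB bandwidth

Step 1 — Resonance condition Im(Z)=0 gives ω₀ = 1/√(LC).
Step 2 — ω₀ = 1/√(0.000608·7.31e-05) = 4743 rad/s.
Step 3 — f₀ = ω₀/(2π) = 754.9 Hz.
Step 4 — Series Q: Q = ω₀L/R = 4743·0.000608/150 = 0.01923.
Step 5 — 3dB bandwidth: Δω = ω₀/Q = 2.467e+05 rad/s; BW = Δω/(2π) = 3.927e+04 Hz.

(a) f₀ = 754.9 Hz  (b) Q = 0.01923  (c) BW = 3.927e+04 Hz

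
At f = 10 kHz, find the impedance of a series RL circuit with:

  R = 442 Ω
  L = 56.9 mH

Step 1 — Angular frequency: ω = 2π·f = 2π·1e+04 = 6.283e+04 rad/s.
Step 2 — Component impedances:
  R: Z = R = 442 Ω
  L: Z = jωL = j·6.283e+04·0.0569 = 0 + j3575 Ω
Step 3 — Series combination: Z_total = R + L = 442 + j3575 Ω = 3602∠83.0° Ω.

Z = 442 + j3575 Ω = 3602∠83.0° Ω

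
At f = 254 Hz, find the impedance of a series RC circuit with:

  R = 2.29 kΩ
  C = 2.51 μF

Step 1 — Angular frequency: ω = 2π·f = 2π·254 = 1596 rad/s.
Step 2 — Component impedances:
  R: Z = R = 2290 Ω
  C: Z = 1/(jωC) = -j/(ω·C) = 0 - j249.6 Ω
Step 3 — Series combination: Z_total = R + C = 2290 - j249.6 Ω = 2304∠-6.2° Ω.

Z = 2290 - j249.6 Ω = 2304∠-6.2° Ω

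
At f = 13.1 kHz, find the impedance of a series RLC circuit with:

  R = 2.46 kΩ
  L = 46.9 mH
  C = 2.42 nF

Step 1 — Angular frequency: ω = 2π·f = 2π·1.31e+04 = 8.231e+04 rad/s.
Step 2 — Component impedances:
  R: Z = R = 2460 Ω
  L: Z = jωL = j·8.231e+04·0.0469 = 0 + j3860 Ω
  C: Z = 1/(jωC) = -j/(ω·C) = 0 - j5020 Ω
Step 3 — Series combination: Z_total = R + L + C = 2460 - j1160 Ω = 2720∠-25.2° Ω.

Z = 2460 - j1160 Ω = 2720∠-25.2° Ω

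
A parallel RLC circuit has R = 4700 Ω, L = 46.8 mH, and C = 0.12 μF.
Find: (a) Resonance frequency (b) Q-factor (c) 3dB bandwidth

Step 1 — Resonance: ω₀ = 1/√(LC) = 1/√(0.0468·1.2e-07) = 1.334e+04 rad/s.
Step 2 — f₀ = ω₀/(2π) = 2124 Hz.
Step 3 — Parallel Q: Q = R/(ω₀L) = 4700/(1.334e+04·0.0468) = 7.526.
Step 4 — Bandwidth: Δω = ω₀/Q = 1773 rad/s; BW = Δω/(2π) = 282.2 Hz.

(a) f₀ = 2124 Hz  (b) Q = 7.526  (c) BW = 282.2 Hz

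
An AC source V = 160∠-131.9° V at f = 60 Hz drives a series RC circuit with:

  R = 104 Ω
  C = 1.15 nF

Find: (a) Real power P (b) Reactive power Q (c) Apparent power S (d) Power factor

Step 1 — Angular frequency: ω = 2π·f = 2π·60 = 377 rad/s.
Step 2 — Component impedances:
  R: Z = R = 104 Ω
  C: Z = 1/(jωC) = -j/(ω·C) = 0 - j2.307e+06 Ω
Step 3 — Series combination: Z_total = R + C = 104 - j2.307e+06 Ω = 2.307e+06∠-90.0° Ω.
Step 4 — Source phasor: V = 160∠-131.9° V = -106.9 - j119.1 V.
Step 5 — Current: I = V / Z = 5.163e-05 - j4.633e-05 A = 6.937e-05∠-41.9° A.
Step 6 — Complex power: S = V·I* = 5.004e-07 - j0.0111 VA.
Step 7 — Real power: P = Re(S) = 5.004e-07 W.
Step 8 — Reactive power: Q = Im(S) = -0.0111 VAR.
Step 9 — Apparent power: |S| = 0.0111 VA.
Step 10 — Power factor: PF = P/|S| = 4.509e-05 (leading).

(a) P = 5.004e-07 W  (b) Q = -0.0111 VAR  (c) S = 0.0111 VA  (d) PF = 4.509e-05 (leading)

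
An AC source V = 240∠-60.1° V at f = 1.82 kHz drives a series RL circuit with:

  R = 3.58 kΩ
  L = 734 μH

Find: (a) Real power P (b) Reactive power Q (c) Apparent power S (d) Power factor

Step 1 — Angular frequency: ω = 2π·f = 2π·1820 = 1.144e+04 rad/s.
Step 2 — Component impedances:
  R: Z = R = 3580 Ω
  L: Z = jωL = j·1.144e+04·0.000734 = 0 + j8.394 Ω
Step 3 — Series combination: Z_total = R + L = 3580 + j8.394 Ω = 3580∠0.1° Ω.
Step 4 — Source phasor: V = 240∠-60.1° V = 119.6 - j208.1 V.
Step 5 — Current: I = V / Z = 0.03328 - j0.05819 A = 0.06704∠-60.2° A.
Step 6 — Complex power: S = V·I* = 16.09 + j0.03772 VA.
Step 7 — Real power: P = Re(S) = 16.09 W.
Step 8 — Reactive power: Q = Im(S) = 0.03772 VAR.
Step 9 — Apparent power: |S| = 16.09 VA.
Step 10 — Power factor: PF = P/|S| = 1 (lagging).

(a) P = 16.09 W  (b) Q = 0.03772 VAR  (c) S = 16.09 VA  (d) PF = 1 (lagging)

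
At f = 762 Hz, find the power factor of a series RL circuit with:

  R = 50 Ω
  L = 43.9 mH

Step 1 — Angular frequency: ω = 2π·f = 2π·762 = 4788 rad/s.
Step 2 — Component impedances:
  R: Z = R = 50 Ω
  L: Z = jωL = j·4788·0.0439 = 0 + j210.2 Ω
Step 3 — Series combination: Z_total = R + L = 50 + j210.2 Ω = 216∠76.6° Ω.
Step 4 — Power factor: PF = cos(φ) = Re(Z)/|Z| = 50/216.05 = 0.2314.
Step 5 — Type: Im(Z) = 210.2 ⇒ lagging (phase φ = 76.6°).

PF = 0.2314 (lagging, φ = 76.6°)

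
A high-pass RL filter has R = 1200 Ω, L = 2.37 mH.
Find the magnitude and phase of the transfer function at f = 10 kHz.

Step 1 — Angular frequency: ω = 2π·1e+04 = 6.283e+04 rad/s.
Step 2 — Transfer function: H(jω) = jωL/(R + jωL).
Step 3 — Numerator jωL = j·148.9; denominator R + jωL = 1200 + j148.9.
Step 4 — H = 0.01517 + j0.1222.
Step 5 — Magnitude: |H| = 0.1231 (-18.2 dB); phase: φ = 82.9°.

|H| = 0.1231 (-18.2 dB), φ = 82.9°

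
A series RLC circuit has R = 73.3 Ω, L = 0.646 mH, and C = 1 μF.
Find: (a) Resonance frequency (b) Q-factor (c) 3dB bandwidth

Step 1 — Resonance condition Im(Z)=0 gives ω₀ = 1/√(LC).
Step 2 — ω₀ = 1/√(0.000646·1e-06) = 3.934e+04 rad/s.
Step 3 — f₀ = ω₀/(2π) = 6262 Hz.
Step 4 — Series Q: Q = ω₀L/R = 3.934e+04·0.000646/73.3 = 0.3467.
Step 5 — 3dB bandwidth: Δω = ω₀/Q = 1.135e+05 rad/s; BW = Δω/(2π) = 1.806e+04 Hz.

(a) f₀ = 6262 Hz  (b) Q = 0.3467  (c) BW = 1.806e+04 Hz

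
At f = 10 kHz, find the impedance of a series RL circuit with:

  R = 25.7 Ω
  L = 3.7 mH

Step 1 — Angular frequency: ω = 2π·f = 2π·1e+04 = 6.283e+04 rad/s.
Step 2 — Component impedances:
  R: Z = R = 25.7 Ω
  L: Z = jωL = j·6.283e+04·0.0037 = 0 + j232.5 Ω
Step 3 — Series combination: Z_total = R + L = 25.7 + j232.5 Ω = 233.9∠83.7° Ω.

Z = 25.7 + j232.5 Ω = 233.9∠83.7° Ω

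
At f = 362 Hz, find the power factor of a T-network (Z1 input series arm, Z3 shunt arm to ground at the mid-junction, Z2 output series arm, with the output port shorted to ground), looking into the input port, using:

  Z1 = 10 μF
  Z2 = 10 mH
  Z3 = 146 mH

Step 1 — Angular frequency: ω = 2π·f = 2π·362 = 2275 rad/s.
Step 2 — Component impedances:
  Z1: Z = 1/(jωC) = -j/(ω·C) = 0 - j43.97 Ω
  Z2: Z = jωL = j·2275·0.01 = 0 + j22.75 Ω
  Z3: Z = jωL = j·2275·0.146 = 0 + j332.1 Ω
Step 3 — With the output port shorted to ground, the output series arm Z2 runs from the junction to ground; the shunt arm Z3 also runs from the junction to ground. They appear in parallel: Z3 || Z2 = 0 + j21.29 Ω.
Step 4 — Series with input arm Z1: Z_in = Z1 + (Z3 || Z2) = 0 - j22.68 Ω = 22.68∠-90.0° Ω.
Step 5 — Power factor: PF = cos(φ) = Re(Z)/|Z| = 0/22.68 = 0.
Step 6 — Type: Im(Z) = -22.68 ⇒ leading (phase φ = -90.0°).

PF = 0 (leading, φ = -90.0°)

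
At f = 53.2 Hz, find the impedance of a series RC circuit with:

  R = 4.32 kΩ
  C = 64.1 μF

Step 1 — Angular frequency: ω = 2π·f = 2π·53.2 = 334.3 rad/s.
Step 2 — Component impedances:
  R: Z = R = 4320 Ω
  C: Z = 1/(jωC) = -j/(ω·C) = 0 - j46.67 Ω
Step 3 — Series combination: Z_total = R + C = 4320 - j46.67 Ω = 4320∠-0.6° Ω.

Z = 4320 - j46.67 Ω = 4320∠-0.6° Ω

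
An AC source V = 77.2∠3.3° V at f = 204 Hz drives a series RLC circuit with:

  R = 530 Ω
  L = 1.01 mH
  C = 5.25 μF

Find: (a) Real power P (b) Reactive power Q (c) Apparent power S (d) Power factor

Step 1 — Angular frequency: ω = 2π·f = 2π·204 = 1282 rad/s.
Step 2 — Component impedances:
  R: Z = R = 530 Ω
  L: Z = jωL = j·1282·0.00101 = 0 + j1.295 Ω
  C: Z = 1/(jωC) = -j/(ω·C) = 0 - j148.6 Ω
Step 3 — Series combination: Z_total = R + L + C = 530 - j147.3 Ω = 550.1∠-15.5° Ω.
Step 4 — Source phasor: V = 77.2∠3.3° V = 77.07 + j4.444 V.
Step 5 — Current: I = V / Z = 0.1328 + j0.0453 A = 0.1403∠18.8° A.
Step 6 — Complex power: S = V·I* = 10.44 - j2.901 VA.
Step 7 — Real power: P = Re(S) = 10.44 W.
Step 8 — Reactive power: Q = Im(S) = -2.901 VAR.
Step 9 — Apparent power: |S| = 10.83 VA.
Step 10 — Power factor: PF = P/|S| = 0.9635 (leading).

(a) P = 10.44 W  (b) Q = -2.901 VAR  (c) S = 10.83 VA  (d) PF = 0.9635 (leading)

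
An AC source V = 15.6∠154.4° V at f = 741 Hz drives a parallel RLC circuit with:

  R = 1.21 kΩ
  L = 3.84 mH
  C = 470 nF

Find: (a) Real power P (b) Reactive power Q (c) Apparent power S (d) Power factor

Step 1 — Angular frequency: ω = 2π·f = 2π·741 = 4656 rad/s.
Step 2 — Component impedances:
  R: Z = R = 1210 Ω
  L: Z = jωL = j·4656·0.00384 = 0 + j17.88 Ω
  C: Z = 1/(jωC) = -j/(ω·C) = 0 - j457 Ω
Step 3 — Parallel combination: 1/Z_total = 1/R + 1/L + 1/C; Z_total = 0.286 + j18.6 Ω = 18.6∠89.1° Ω.
Step 4 — Source phasor: V = 15.6∠154.4° V = -14.07 + j6.741 V.
Step 5 — Current: I = V / Z = 0.3506 + j0.7617 A = 0.8385∠65.3° A.
Step 6 — Complex power: S = V·I* = 0.2011 + j13.08 VA.
Step 7 — Real power: P = Re(S) = 0.2011 W.
Step 8 — Reactive power: Q = Im(S) = 13.08 VAR.
Step 9 — Apparent power: |S| = 13.08 VA.
Step 10 — Power factor: PF = P/|S| = 0.01538 (lagging).

(a) P = 0.2011 W  (b) Q = 13.08 VAR  (c) S = 13.08 VA  (d) PF = 0.01538 (lagging)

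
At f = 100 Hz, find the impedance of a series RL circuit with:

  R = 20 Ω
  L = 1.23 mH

Step 1 — Angular frequency: ω = 2π·f = 2π·100 = 628.3 rad/s.
Step 2 — Component impedances:
  R: Z = R = 20 Ω
  L: Z = jωL = j·628.3·0.00123 = 0 + j0.7728 Ω
Step 3 — Series combination: Z_total = R + L = 20 + j0.7728 Ω = 20.01∠2.2° Ω.

Z = 20 + j0.7728 Ω = 20.01∠2.2° Ω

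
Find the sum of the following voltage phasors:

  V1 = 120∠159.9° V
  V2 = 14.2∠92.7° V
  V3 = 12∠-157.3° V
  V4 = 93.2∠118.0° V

Step 1 — Convert each phasor to rectangular form:
  V1 = 120·(cos(159.9°) + j·sin(159.9°)) = -112.7 + j41.24 V
  V2 = 14.2·(cos(92.7°) + j·sin(92.7°)) = -0.6689 + j14.18 V
  V3 = 12·(cos(-157.3°) + j·sin(-157.3°)) = -11.07 - j4.631 V
  V4 = 93.2·(cos(118.0°) + j·sin(118.0°)) = -43.75 + j82.29 V
Step 2 — Sum components: V_total = -168.2 + j133.1 V.
Step 3 — Convert to polar: |V_total| = 214.5 V, ∠V_total = 141.6°.

V_total = 214.5∠141.6° V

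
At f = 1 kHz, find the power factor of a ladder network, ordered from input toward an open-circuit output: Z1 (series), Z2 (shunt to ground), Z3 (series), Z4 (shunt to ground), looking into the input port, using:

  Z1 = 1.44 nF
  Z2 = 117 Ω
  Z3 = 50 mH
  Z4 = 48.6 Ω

Step 1 — Angular frequency: ω = 2π·f = 2π·1000 = 6283 rad/s.
Step 2 — Component impedances:
  Z1: Z = 1/(jωC) = -j/(ω·C) = 0 - j1.105e+05 Ω
  Z2: Z = R = 117 Ω
  Z3: Z = jωL = j·6283·0.05 = 0 + j314.2 Ω
  Z4: Z = R = 48.6 Ω
Step 3 — Ladder network (open output): work backward from the far end, alternating series and parallel combinations. Z_in = 99.03 - j1.105e+05 Ω = 1.105e+05∠-89.9° Ω.
Step 4 — Power factor: PF = cos(φ) = Re(Z)/|Z| = 99.03/1.105e+05 = 0.0008962.
Step 5 — Type: Im(Z) = -1.105e+05 ⇒ leading (phase φ = -89.9°).

PF = 0.0008962 (leading, φ = -89.9°)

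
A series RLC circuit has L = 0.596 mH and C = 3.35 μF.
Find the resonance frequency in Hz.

Step 1 — Resonance condition Im(Z)=0 gives ω₀ = 1/√(LC).
Step 2 — ω₀ = 1/√(0.000596·3.35e-06) = 2.238e+04 rad/s.
Step 3 — f₀ = ω₀/(2π) = 3562 Hz.

f₀ = 3562 Hz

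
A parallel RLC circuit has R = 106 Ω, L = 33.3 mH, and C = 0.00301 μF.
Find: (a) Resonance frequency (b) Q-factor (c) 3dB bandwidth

Step 1 — Resonance: ω₀ = 1/√(LC) = 1/√(0.0333·3.01e-09) = 9.988e+04 rad/s.
Step 2 — f₀ = ω₀/(2π) = 1.59e+04 Hz.
Step 3 — Parallel Q: Q = R/(ω₀L) = 106/(9.988e+04·0.0333) = 0.03187.
Step 4 — Bandwidth: Δω = ω₀/Q = 3.134e+06 rad/s; BW = Δω/(2π) = 4.988e+05 Hz.

(a) f₀ = 1.59e+04 Hz  (b) Q = 0.03187  (c) BW = 4.988e+05 Hz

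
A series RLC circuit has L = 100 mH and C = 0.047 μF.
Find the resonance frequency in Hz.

Step 1 — Resonance condition Im(Z)=0 gives ω₀ = 1/√(LC).
Step 2 — ω₀ = 1/√(0.1·4.7e-08) = 1.459e+04 rad/s.
Step 3 — f₀ = ω₀/(2π) = 2322 Hz.

f₀ = 2322 Hz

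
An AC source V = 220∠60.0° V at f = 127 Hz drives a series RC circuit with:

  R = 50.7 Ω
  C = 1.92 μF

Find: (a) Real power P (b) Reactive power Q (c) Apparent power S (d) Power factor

Step 1 — Angular frequency: ω = 2π·f = 2π·127 = 798 rad/s.
Step 2 — Component impedances:
  R: Z = R = 50.7 Ω
  C: Z = 1/(jωC) = -j/(ω·C) = 0 - j652.7 Ω
Step 3 — Series combination: Z_total = R + C = 50.7 - j652.7 Ω = 654.7∠-85.6° Ω.
Step 4 — Source phasor: V = 220∠60.0° V = 110 + j190.5 V.
Step 5 — Current: I = V / Z = -0.2771 + j0.1901 A = 0.336∠145.6° A.
Step 6 — Complex power: S = V·I* = 5.725 - j73.71 VA.
Step 7 — Real power: P = Re(S) = 5.725 W.
Step 8 — Reactive power: Q = Im(S) = -73.71 VAR.
Step 9 — Apparent power: |S| = 73.93 VA.
Step 10 — Power factor: PF = P/|S| = 0.07744 (leading).

(a) P = 5.725 W  (b) Q = -73.71 VAR  (c) S = 73.93 VA  (d) PF = 0.07744 (leading)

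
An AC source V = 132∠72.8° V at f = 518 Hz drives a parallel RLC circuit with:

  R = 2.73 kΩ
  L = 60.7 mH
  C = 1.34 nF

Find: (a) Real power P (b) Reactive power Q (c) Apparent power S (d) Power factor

Step 1 — Angular frequency: ω = 2π·f = 2π·518 = 3255 rad/s.
Step 2 — Component impedances:
  R: Z = R = 2730 Ω
  L: Z = jωL = j·3255·0.0607 = 0 + j197.6 Ω
  C: Z = 1/(jωC) = -j/(ω·C) = 0 - j2.293e+05 Ω
Step 3 — Parallel combination: 1/Z_total = 1/R + 1/L + 1/C; Z_total = 14.25 + j196.7 Ω = 197.2∠85.9° Ω.
Step 4 — Source phasor: V = 132∠72.8° V = 39.03 + j126.1 V.
Step 5 — Current: I = V / Z = 0.652 - j0.1512 A = 0.6693∠-13.1° A.
Step 6 — Complex power: S = V·I* = 6.382 + j88.12 VA.
Step 7 — Real power: P = Re(S) = 6.382 W.
Step 8 — Reactive power: Q = Im(S) = 88.12 VAR.
Step 9 — Apparent power: |S| = 88.35 VA.
Step 10 — Power factor: PF = P/|S| = 0.07224 (lagging).

(a) P = 6.382 W  (b) Q = 88.12 VAR  (c) S = 88.35 VA  (d) PF = 0.07224 (lagging)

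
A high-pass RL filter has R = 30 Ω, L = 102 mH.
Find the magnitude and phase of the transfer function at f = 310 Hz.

Step 1 — Angular frequency: ω = 2π·310 = 1948 rad/s.
Step 2 — Transfer function: H(jω) = jωL/(R + jωL).
Step 3 — Numerator jωL = j·198.7; denominator R + jωL = 30 + j198.7.
Step 4 — H = 0.9777 + j0.1476.
Step 5 — Magnitude: |H| = 0.9888 (-0.1 dB); phase: φ = 8.6°.

|H| = 0.9888 (-0.1 dB), φ = 8.6°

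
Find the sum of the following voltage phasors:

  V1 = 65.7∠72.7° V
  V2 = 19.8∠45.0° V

Step 1 — Convert each phasor to rectangular form:
  V1 = 65.7·(cos(72.7°) + j·sin(72.7°)) = 19.54 + j62.73 V
  V2 = 19.8·(cos(45.0°) + j·sin(45.0°)) = 14 + j14 V
Step 2 — Sum components: V_total = 33.54 + j76.73 V.
Step 3 — Convert to polar: |V_total| = 83.74 V, ∠V_total = 66.4°.

V_total = 83.74∠66.4° V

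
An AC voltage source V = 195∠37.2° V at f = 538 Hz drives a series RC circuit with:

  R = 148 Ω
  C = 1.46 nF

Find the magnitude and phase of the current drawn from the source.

Step 1 — Angular frequency: ω = 2π·f = 2π·538 = 3380 rad/s.
Step 2 — Component impedances:
  R: Z = R = 148 Ω
  C: Z = 1/(jωC) = -j/(ω·C) = 0 - j2.026e+05 Ω
Step 3 — Series combination: Z_total = R + C = 148 - j2.026e+05 Ω = 2.026e+05∠-90.0° Ω.
Step 4 — Source phasor: V = 195∠37.2° V = 155.3 + j117.9 V.
Step 5 — Ohm's law: I = V / Z_total = (155.3 + j117.9) / (148 - j2.026e+05) = -0.0005813 + j0.000767 A.
Step 6 — Convert to polar: |I| = 0.0009624 A, ∠I = 127.2°.

I = 0.0009624∠127.2° A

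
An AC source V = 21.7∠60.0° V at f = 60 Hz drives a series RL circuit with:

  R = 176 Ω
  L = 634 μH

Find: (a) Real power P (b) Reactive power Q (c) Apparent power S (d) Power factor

Step 1 — Angular frequency: ω = 2π·f = 2π·60 = 377 rad/s.
Step 2 — Component impedances:
  R: Z = R = 176 Ω
  L: Z = jωL = j·377·0.000634 = 0 + j0.239 Ω
Step 3 — Series combination: Z_total = R + L = 176 + j0.239 Ω = 176∠0.1° Ω.
Step 4 — Source phasor: V = 21.7∠60.0° V = 10.85 + j18.79 V.
Step 5 — Current: I = V / Z = 0.06179 + j0.1067 A = 0.1233∠59.9° A.
Step 6 — Complex power: S = V·I* = 2.676 + j0.003633 VA.
Step 7 — Real power: P = Re(S) = 2.676 W.
Step 8 — Reactive power: Q = Im(S) = 0.003633 VAR.
Step 9 — Apparent power: |S| = 2.676 VA.
Step 10 — Power factor: PF = P/|S| = 1 (lagging).

(a) P = 2.676 W  (b) Q = 0.003633 VAR  (c) S = 2.676 VA  (d) PF = 1 (lagging)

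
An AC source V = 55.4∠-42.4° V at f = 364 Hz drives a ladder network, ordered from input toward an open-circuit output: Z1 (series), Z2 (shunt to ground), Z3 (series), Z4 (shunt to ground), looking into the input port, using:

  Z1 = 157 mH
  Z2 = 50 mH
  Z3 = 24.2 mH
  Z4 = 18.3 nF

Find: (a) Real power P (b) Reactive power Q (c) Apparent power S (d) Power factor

Step 1 — Angular frequency: ω = 2π·f = 2π·364 = 2287 rad/s.
Step 2 — Component impedances:
  Z1: Z = jωL = j·2287·0.157 = 0 + j359.1 Ω
  Z2: Z = jωL = j·2287·0.05 = 0 + j114.4 Ω
  Z3: Z = jωL = j·2287·0.0242 = 0 + j55.35 Ω
  Z4: Z = 1/(jωC) = -j/(ω·C) = 0 - j2.389e+04 Ω
Step 3 — Ladder network (open output): work backward from the far end, alternating series and parallel combinations. Z_in = 0 + j474 Ω = 474∠90.0° Ω.
Step 4 — Source phasor: V = 55.4∠-42.4° V = 40.91 - j37.36 V.
Step 5 — Current: I = V / Z = -0.07881 - j0.08631 A = 0.1169∠-132.4° A.
Step 6 — Complex power: S = V·I* = 0 + j6.475 VA.
Step 7 — Real power: P = Re(S) = 0 W.
Step 8 — Reactive power: Q = Im(S) = 6.475 VAR.
Step 9 — Apparent power: |S| = 6.475 VA.
Step 10 — Power factor: PF = P/|S| = 0 (lagging).

(a) P = 0 W  (b) Q = 6.475 VAR  (c) S = 6.475 VA  (d) PF = 0 (lagging)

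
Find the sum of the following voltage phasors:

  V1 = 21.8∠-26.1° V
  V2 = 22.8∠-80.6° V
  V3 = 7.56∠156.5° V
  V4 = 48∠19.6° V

Step 1 — Convert each phasor to rectangular form:
  V1 = 21.8·(cos(-26.1°) + j·sin(-26.1°)) = 19.58 - j9.591 V
  V2 = 22.8·(cos(-80.6°) + j·sin(-80.6°)) = 3.724 - j22.49 V
  V3 = 7.56·(cos(156.5°) + j·sin(156.5°)) = -6.933 + j3.015 V
  V4 = 48·(cos(19.6°) + j·sin(19.6°)) = 45.22 + j16.1 V
Step 2 — Sum components: V_total = 61.59 - j12.97 V.
Step 3 — Convert to polar: |V_total| = 62.94 V, ∠V_total = -11.9°.

V_total = 62.94∠-11.9° V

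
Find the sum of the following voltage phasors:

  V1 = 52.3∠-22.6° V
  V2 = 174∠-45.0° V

Step 1 — Convert each phasor to rectangular form:
  V1 = 52.3·(cos(-22.6°) + j·sin(-22.6°)) = 48.28 - j20.1 V
  V2 = 174·(cos(-45.0°) + j·sin(-45.0°)) = 123 - j123 V
Step 2 — Sum components: V_total = 171.3 - j143.1 V.
Step 3 — Convert to polar: |V_total| = 223.2 V, ∠V_total = -39.9°.

V_total = 223.2∠-39.9° V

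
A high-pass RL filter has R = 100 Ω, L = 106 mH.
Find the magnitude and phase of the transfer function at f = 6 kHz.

Step 1 — Angular frequency: ω = 2π·6000 = 3.77e+04 rad/s.
Step 2 — Transfer function: H(jω) = jωL/(R + jωL).
Step 3 — Numerator jωL = j·3996; denominator R + jωL = 100 + j3996.
Step 4 — H = 0.9994 + j0.02501.
Step 5 — Magnitude: |H| = 0.9997 (-0.0 dB); phase: φ = 1.4°.

|H| = 0.9997 (-0.0 dB), φ = 1.4°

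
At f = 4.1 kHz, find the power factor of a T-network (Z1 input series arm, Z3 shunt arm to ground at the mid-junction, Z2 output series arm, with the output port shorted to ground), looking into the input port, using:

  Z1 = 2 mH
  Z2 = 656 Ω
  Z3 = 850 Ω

Step 1 — Angular frequency: ω = 2π·f = 2π·4100 = 2.576e+04 rad/s.
Step 2 — Component impedances:
  Z1: Z = jωL = j·2.576e+04·0.002 = 0 + j51.52 Ω
  Z2: Z = R = 656 Ω
  Z3: Z = R = 850 Ω
Step 3 — With the output port shorted to ground, the output series arm Z2 runs from the junction to ground; the shunt arm Z3 also runs from the junction to ground. They appear in parallel: Z3 || Z2 = 370.3 Ω.
Step 4 — Series with input arm Z1: Z_in = Z1 + (Z3 || Z2) = 370.3 + j51.52 Ω = 373.8∠7.9° Ω.
Step 5 — Power factor: PF = cos(φ) = Re(Z)/|Z| = 370.252/373.82 = 0.9905.
Step 6 — Type: Im(Z) = 51.52 ⇒ lagging (phase φ = 7.9°).

PF = 0.9905 (lagging, φ = 7.9°)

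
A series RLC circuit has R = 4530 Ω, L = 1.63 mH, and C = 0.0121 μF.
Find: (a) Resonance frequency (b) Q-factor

Step 1 — Resonance condition Im(Z)=0 gives ω₀ = 1/√(LC).
Step 2 — ω₀ = 1/√(0.00163·1.21e-08) = 2.252e+05 rad/s.
Step 3 — f₀ = ω₀/(2π) = 3.584e+04 Hz.
Step 4 — Series Q: Q = ω₀L/R = 2.252e+05·0.00163/4530 = 0.08102.

(a) f₀ = 3.584e+04 Hz  (b) Q = 0.08102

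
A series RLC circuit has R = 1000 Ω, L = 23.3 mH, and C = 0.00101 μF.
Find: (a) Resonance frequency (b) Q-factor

Step 1 — Resonance condition Im(Z)=0 gives ω₀ = 1/√(LC).
Step 2 — ω₀ = 1/√(0.0233·1.01e-09) = 2.061e+05 rad/s.
Step 3 — f₀ = ω₀/(2π) = 3.281e+04 Hz.
Step 4 — Series Q: Q = ω₀L/R = 2.061e+05·0.0233/1000 = 4.803.

(a) f₀ = 3.281e+04 Hz  (b) Q = 4.803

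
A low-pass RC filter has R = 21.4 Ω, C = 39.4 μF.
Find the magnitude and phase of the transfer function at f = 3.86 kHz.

Step 1 — Angular frequency: ω = 2π·3860 = 2.425e+04 rad/s.
Step 2 — Transfer function: H(jω) = 1/(1 + jωRC).
Step 3 — Denominator: 1 + jωRC = 1 + j·2.425e+04·21.4·3.94e-05 = 1 + j20.45.
Step 4 — H = 0.002386 - j0.04878.
Step 5 — Magnitude: |H| = 0.04884 (-26.2 dB); phase: φ = -87.2°.

|H| = 0.04884 (-26.2 dB), φ = -87.2°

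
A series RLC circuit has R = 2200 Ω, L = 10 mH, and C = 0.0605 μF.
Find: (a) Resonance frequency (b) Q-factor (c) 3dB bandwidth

Step 1 — Resonance condition Im(Z)=0 gives ω₀ = 1/√(LC).
Step 2 — ω₀ = 1/√(0.01·6.05e-08) = 4.066e+04 rad/s.
Step 3 — f₀ = ω₀/(2π) = 6471 Hz.
Step 4 — Series Q: Q = ω₀L/R = 4.066e+04·0.01/2200 = 0.1848.
Step 5 — 3dB bandwidth: Δω = ω₀/Q = 2.2e+05 rad/s; BW = Δω/(2π) = 3.501e+04 Hz.

(a) f₀ = 6471 Hz  (b) Q = 0.1848  (c) BW = 3.501e+04 Hz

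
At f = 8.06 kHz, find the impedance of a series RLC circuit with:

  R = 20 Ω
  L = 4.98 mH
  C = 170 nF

Step 1 — Angular frequency: ω = 2π·f = 2π·8060 = 5.064e+04 rad/s.
Step 2 — Component impedances:
  R: Z = R = 20 Ω
  L: Z = jωL = j·5.064e+04·0.00498 = 0 + j252.2 Ω
  C: Z = 1/(jωC) = -j/(ω·C) = 0 - j116.2 Ω
Step 3 — Series combination: Z_total = R + L + C = 20 + j136 Ω = 137.5∠81.6° Ω.

Z = 20 + j136 Ω = 137.5∠81.6° Ω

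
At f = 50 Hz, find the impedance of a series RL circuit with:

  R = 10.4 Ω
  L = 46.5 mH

Step 1 — Angular frequency: ω = 2π·f = 2π·50 = 314.2 rad/s.
Step 2 — Component impedances:
  R: Z = R = 10.4 Ω
  L: Z = jωL = j·314.2·0.0465 = 0 + j14.61 Ω
Step 3 — Series combination: Z_total = R + L = 10.4 + j14.61 Ω = 17.93∠54.6° Ω.

Z = 10.4 + j14.61 Ω = 17.93∠54.6° Ω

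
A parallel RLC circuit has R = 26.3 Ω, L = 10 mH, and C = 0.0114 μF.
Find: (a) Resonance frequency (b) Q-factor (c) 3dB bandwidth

Step 1 — Resonance: ω₀ = 1/√(LC) = 1/√(0.01·1.14e-08) = 9.366e+04 rad/s.
Step 2 — f₀ = ω₀/(2π) = 1.491e+04 Hz.
Step 3 — Parallel Q: Q = R/(ω₀L) = 26.3/(9.366e+04·0.01) = 0.02808.
Step 4 — Bandwidth: Δω = ω₀/Q = 3.335e+06 rad/s; BW = Δω/(2π) = 5.308e+05 Hz.

(a) f₀ = 1.491e+04 Hz  (b) Q = 0.02808  (c) BW = 5.308e+05 Hz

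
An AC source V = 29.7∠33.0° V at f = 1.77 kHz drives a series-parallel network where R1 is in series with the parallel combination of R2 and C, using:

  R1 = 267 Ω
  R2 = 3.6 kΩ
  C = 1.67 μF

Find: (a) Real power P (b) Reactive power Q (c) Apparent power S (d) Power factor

Step 1 — Angular frequency: ω = 2π·f = 2π·1770 = 1.112e+04 rad/s.
Step 2 — Component impedances:
  R1: Z = R = 267 Ω
  R2: Z = R = 3600 Ω
  C: Z = 1/(jωC) = -j/(ω·C) = 0 - j53.84 Ω
Step 3 — Parallel branch: R2 || C = 1/(1/R2 + 1/C) = 0.8051 - j53.83 Ω.
Step 4 — Series with R1: Z_total = R1 + (R2 || C) = 267.8 - j53.83 Ω = 273.2∠-11.4° Ω.
Step 5 — Source phasor: V = 29.7∠33.0° V = 24.91 + j16.18 V.
Step 6 — Current: I = V / Z = 0.07773 + j0.07603 A = 0.1087∠44.4° A.
Step 7 — Complex power: S = V·I* = 3.166 - j0.6364 VA.
Step 8 — Real power: P = Re(S) = 3.166 W.
Step 9 — Reactive power: Q = Im(S) = -0.6364 VAR.
Step 10 — Apparent power: |S| = 3.229 VA.
Step 11 — Power factor: PF = P/|S| = 0.9804 (leading).

(a) P = 3.166 W  (b) Q = -0.6364 VAR  (c) S = 3.229 VA  (d) PF = 0.9804 (leading)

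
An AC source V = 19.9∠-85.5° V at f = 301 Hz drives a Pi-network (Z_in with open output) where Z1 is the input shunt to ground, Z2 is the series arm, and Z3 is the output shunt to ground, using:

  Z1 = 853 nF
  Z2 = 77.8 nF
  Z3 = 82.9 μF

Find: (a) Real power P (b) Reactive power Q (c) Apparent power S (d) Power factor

Step 1 — Angular frequency: ω = 2π·f = 2π·301 = 1891 rad/s.
Step 2 — Component impedances:
  Z1: Z = 1/(jωC) = -j/(ω·C) = 0 - j619.9 Ω
  Z2: Z = 1/(jωC) = -j/(ω·C) = 0 - j6796 Ω
  Z3: Z = 1/(jωC) = -j/(ω·C) = 0 - j6.378 Ω
Step 3 — With open output, the series arm Z2 and the output shunt Z3 appear in series to ground: Z2 + Z3 = 0 - j6803 Ω.
Step 4 — Parallel with input shunt Z1: Z_in = Z1 || (Z2 + Z3) = 0 - j568.1 Ω = 568.1∠-90.0° Ω.
Step 5 — Source phasor: V = 19.9∠-85.5° V = 1.561 - j19.84 V.
Step 6 — Current: I = V / Z = 0.03492 + j0.002748 A = 0.03503∠4.5° A.
Step 7 — Complex power: S = V·I* = 0 - j0.6971 VA.
Step 8 — Real power: P = Re(S) = 0 W.
Step 9 — Reactive power: Q = Im(S) = -0.6971 VAR.
Step 10 — Apparent power: |S| = 0.6971 VA.
Step 11 — Power factor: PF = P/|S| = 0 (leading).

(a) P = 0 W  (b) Q = -0.6971 VAR  (c) S = 0.6971 VA  (d) PF = 0 (leading)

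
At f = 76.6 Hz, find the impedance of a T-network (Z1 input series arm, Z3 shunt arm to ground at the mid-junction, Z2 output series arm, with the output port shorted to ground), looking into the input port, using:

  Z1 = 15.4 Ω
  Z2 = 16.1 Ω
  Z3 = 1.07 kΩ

Step 1 — Angular frequency: ω = 2π·f = 2π·76.6 = 481.3 rad/s.
Step 2 — Component impedances:
  Z1: Z = R = 15.4 Ω
  Z2: Z = R = 16.1 Ω
  Z3: Z = R = 1070 Ω
Step 3 — With the output port shorted to ground, the output series arm Z2 runs from the junction to ground; the shunt arm Z3 also runs from the junction to ground. They appear in parallel: Z3 || Z2 = 15.86 Ω.
Step 4 — Series with input arm Z1: Z_in = Z1 + (Z3 || Z2) = 31.26 Ω = 31.26∠0.0° Ω.

Z = 31.26 Ω = 31.26∠0.0° Ω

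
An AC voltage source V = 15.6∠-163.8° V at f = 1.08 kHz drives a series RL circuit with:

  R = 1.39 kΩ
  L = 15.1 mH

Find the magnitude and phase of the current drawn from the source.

Step 1 — Angular frequency: ω = 2π·f = 2π·1080 = 6786 rad/s.
Step 2 — Component impedances:
  R: Z = R = 1390 Ω
  L: Z = jωL = j·6786·0.0151 = 0 + j102.5 Ω
Step 3 — Series combination: Z_total = R + L = 1390 + j102.5 Ω = 1394∠4.2° Ω.
Step 4 — Source phasor: V = 15.6∠-163.8° V = -14.98 - j4.352 V.
Step 5 — Ohm's law: I = V / Z_total = (-14.98 - j4.352) / (1390 + j102.5) = -0.01095 - j0.002324 A.
Step 6 — Convert to polar: |I| = 0.01119 A, ∠I = -168.0°.

I = 0.01119∠-168.0° A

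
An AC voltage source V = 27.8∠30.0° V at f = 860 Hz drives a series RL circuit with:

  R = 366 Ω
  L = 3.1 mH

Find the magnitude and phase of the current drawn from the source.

Step 1 — Angular frequency: ω = 2π·f = 2π·860 = 5404 rad/s.
Step 2 — Component impedances:
  R: Z = R = 366 Ω
  L: Z = jωL = j·5404·0.0031 = 0 + j16.75 Ω
Step 3 — Series combination: Z_total = R + L = 366 + j16.75 Ω = 366.4∠2.6° Ω.
Step 4 — Source phasor: V = 27.8∠30.0° V = 24.08 + j13.9 V.
Step 5 — Ohm's law: I = V / Z_total = (24.08 + j13.9) / (366 + j16.75) = 0.06738 + j0.03489 A.
Step 6 — Convert to polar: |I| = 0.07588 A, ∠I = 27.4°.

I = 0.07588∠27.4° A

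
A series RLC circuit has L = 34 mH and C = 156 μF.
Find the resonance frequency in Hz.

Step 1 — Resonance condition Im(Z)=0 gives ω₀ = 1/√(LC).
Step 2 — ω₀ = 1/√(0.034·0.000156) = 434.2 rad/s.
Step 3 — f₀ = ω₀/(2π) = 69.11 Hz.

f₀ = 69.11 Hz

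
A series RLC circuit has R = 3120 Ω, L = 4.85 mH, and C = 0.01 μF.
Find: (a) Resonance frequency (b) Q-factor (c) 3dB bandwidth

Step 1 — Resonance condition Im(Z)=0 gives ω₀ = 1/√(LC).
Step 2 — ω₀ = 1/√(0.00485·1e-08) = 1.436e+05 rad/s.
Step 3 — f₀ = ω₀/(2π) = 2.285e+04 Hz.
Step 4 — Series Q: Q = ω₀L/R = 1.436e+05·0.00485/3120 = 0.2232.
Step 5 — 3dB bandwidth: Δω = ω₀/Q = 6.433e+05 rad/s; BW = Δω/(2π) = 1.024e+05 Hz.

(a) f₀ = 2.285e+04 Hz  (b) Q = 0.2232  (c) BW = 1.024e+05 Hz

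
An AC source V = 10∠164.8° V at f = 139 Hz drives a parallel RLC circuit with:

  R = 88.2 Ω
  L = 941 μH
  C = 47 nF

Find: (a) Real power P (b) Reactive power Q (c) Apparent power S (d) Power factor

Step 1 — Angular frequency: ω = 2π·f = 2π·139 = 873.4 rad/s.
Step 2 — Component impedances:
  R: Z = R = 88.2 Ω
  L: Z = jωL = j·873.4·0.000941 = 0 + j0.8218 Ω
  C: Z = 1/(jωC) = -j/(ω·C) = 0 - j2.436e+04 Ω
Step 3 — Parallel combination: 1/Z_total = 1/R + 1/L + 1/C; Z_total = 0.007658 + j0.8218 Ω = 0.8218∠89.5° Ω.
Step 4 — Source phasor: V = 10∠164.8° V = -9.65 + j2.622 V.
Step 5 — Current: I = V / Z = 3.081 + j11.77 A = 12.17∠75.3° A.
Step 6 — Complex power: S = V·I* = 1.134 + j121.7 VA.
Step 7 — Real power: P = Re(S) = 1.134 W.
Step 8 — Reactive power: Q = Im(S) = 121.7 VAR.
Step 9 — Apparent power: |S| = 121.7 VA.
Step 10 — Power factor: PF = P/|S| = 0.009318 (lagging).

(a) P = 1.134 W  (b) Q = 121.7 VAR  (c) S = 121.7 VA  (d) PF = 0.009318 (lagging)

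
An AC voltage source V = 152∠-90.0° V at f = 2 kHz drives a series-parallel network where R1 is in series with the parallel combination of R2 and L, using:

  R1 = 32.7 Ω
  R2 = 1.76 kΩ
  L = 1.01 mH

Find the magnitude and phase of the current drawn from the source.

Step 1 — Angular frequency: ω = 2π·f = 2π·2000 = 1.257e+04 rad/s.
Step 2 — Component impedances:
  R1: Z = R = 32.7 Ω
  R2: Z = R = 1760 Ω
  L: Z = jωL = j·1.257e+04·0.00101 = 0 + j12.69 Ω
Step 3 — Parallel branch: R2 || L = 1/(1/R2 + 1/L) = 0.09152 + j12.69 Ω.
Step 4 — Series with R1: Z_total = R1 + (R2 || L) = 32.79 + j12.69 Ω = 35.16∠21.2° Ω.
Step 5 — Source phasor: V = 152∠-90.0° V = 0 - j152 V.
Step 6 — Ohm's law: I = V / Z_total = (0 - j152) / (32.79 + j12.69) = -1.56 - j4.031 A.
Step 7 — Convert to polar: |I| = 4.323 A, ∠I = -111.2°.

I = 4.323∠-111.2° A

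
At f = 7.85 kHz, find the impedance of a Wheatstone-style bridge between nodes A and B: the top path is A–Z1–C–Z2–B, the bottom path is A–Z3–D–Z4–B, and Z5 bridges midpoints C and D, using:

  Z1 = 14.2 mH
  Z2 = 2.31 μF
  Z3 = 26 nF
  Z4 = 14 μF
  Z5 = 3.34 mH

Step 1 — Angular frequency: ω = 2π·f = 2π·7850 = 4.932e+04 rad/s.
Step 2 — Component impedances:
  Z1: Z = jωL = j·4.932e+04·0.0142 = 0 + j700.4 Ω
  Z2: Z = 1/(jωC) = -j/(ω·C) = 0 - j8.777 Ω
  Z3: Z = 1/(jωC) = -j/(ω·C) = 0 - j779.8 Ω
  Z4: Z = 1/(jωC) = -j/(ω·C) = 0 - j1.448 Ω
  Z5: Z = jωL = j·4.932e+04·0.00334 = 0 + j164.7 Ω
Step 3 — Bridge requires nodal analysis (the Z5 bridge couples midpoints C and D, so the two paths cannot be reduced to a simple series/parallel combination). Setting node B to ground and injecting 1 A at node A, the 3-node admittance system at A, C, D solves to V_A = Z_AB = 0 + j5979 Ω = 5979∠90.0° Ω.

Z = 0 + j5979 Ω = 5979∠90.0° Ω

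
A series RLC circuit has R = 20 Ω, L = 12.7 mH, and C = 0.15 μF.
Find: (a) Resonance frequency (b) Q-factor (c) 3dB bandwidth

Step 1 — Resonance: ω₀ = 1/√(LC) = 1/√(0.0127·1.5e-07) = 2.291e+04 rad/s.
Step 2 — f₀ = ω₀/(2π) = 3646 Hz.
Step 3 — Series Q: Q = ω₀L/R = 2.291e+04·0.0127/20 = 14.55.
Step 4 — Bandwidth: Δω = ω₀/Q = 1575 rad/s; BW = Δω/(2π) = 250.6 Hz.

(a) f₀ = 3646 Hz  (b) Q = 14.55  (c) BW = 250.6 Hz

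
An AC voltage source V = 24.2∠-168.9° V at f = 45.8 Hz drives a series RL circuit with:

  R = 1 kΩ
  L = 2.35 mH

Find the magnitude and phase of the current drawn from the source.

Step 1 — Angular frequency: ω = 2π·f = 2π·45.8 = 287.8 rad/s.
Step 2 — Component impedances:
  R: Z = R = 1000 Ω
  L: Z = jωL = j·287.8·0.00235 = 0 + j0.6763 Ω
Step 3 — Series combination: Z_total = R + L = 1000 + j0.6763 Ω = 1000∠0.0° Ω.
Step 4 — Source phasor: V = 24.2∠-168.9° V = -23.75 - j4.659 V.
Step 5 — Ohm's law: I = V / Z_total = (-23.75 - j4.659) / (1000 + j0.6763) = -0.02375 - j0.004643 A.
Step 6 — Convert to polar: |I| = 0.0242 A, ∠I = -168.9°.

I = 0.0242∠-168.9° A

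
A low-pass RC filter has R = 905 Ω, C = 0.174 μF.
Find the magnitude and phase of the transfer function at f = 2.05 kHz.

Step 1 — Angular frequency: ω = 2π·2050 = 1.288e+04 rad/s.
Step 2 — Transfer function: H(jω) = 1/(1 + jωRC).
Step 3 — Denominator: 1 + jωRC = 1 + j·1.288e+04·905·1.74e-07 = 1 + j2.028.
Step 4 — H = 0.1955 - j0.3966.
Step 5 — Magnitude: |H| = 0.4422 (-7.1 dB); phase: φ = -63.8°.

|H| = 0.4422 (-7.1 dB), φ = -63.8°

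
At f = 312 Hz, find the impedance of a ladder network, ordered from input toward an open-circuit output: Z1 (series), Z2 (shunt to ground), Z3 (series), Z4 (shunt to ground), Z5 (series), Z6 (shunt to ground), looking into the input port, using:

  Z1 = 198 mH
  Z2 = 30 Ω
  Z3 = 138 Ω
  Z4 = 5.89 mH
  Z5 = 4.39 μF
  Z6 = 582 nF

Step 1 — Angular frequency: ω = 2π·f = 2π·312 = 1960 rad/s.
Step 2 — Component impedances:
  Z1: Z = jωL = j·1960·0.198 = 0 + j388.2 Ω
  Z2: Z = R = 30 Ω
  Z3: Z = R = 138 Ω
  Z4: Z = jωL = j·1960·0.00589 = 0 + j11.55 Ω
  Z5: Z = 1/(jωC) = -j/(ω·C) = 0 - j116.2 Ω
  Z6: Z = 1/(jωC) = -j/(ω·C) = 0 - j876.5 Ω
Step 3 — Ladder network (open output): work backward from the far end, alternating series and parallel combinations. Z_in = 24.67 + j388.5 Ω = 389.3∠86.4° Ω.

Z = 24.67 + j388.5 Ω = 389.3∠86.4° Ω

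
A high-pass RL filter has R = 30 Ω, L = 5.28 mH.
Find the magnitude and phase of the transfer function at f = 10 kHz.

Step 1 — Angular frequency: ω = 2π·1e+04 = 6.283e+04 rad/s.
Step 2 — Transfer function: H(jω) = jωL/(R + jωL).
Step 3 — Numerator jωL = j·331.8; denominator R + jωL = 30 + j331.8.
Step 4 — H = 0.9919 + j0.0897.
Step 5 — Magnitude: |H| = 0.9959 (-0.0 dB); phase: φ = 5.2°.

|H| = 0.9959 (-0.0 dB), φ = 5.2°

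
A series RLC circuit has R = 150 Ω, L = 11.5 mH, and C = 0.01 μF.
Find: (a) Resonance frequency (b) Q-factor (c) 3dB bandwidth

Step 1 — Resonance condition Im(Z)=0 gives ω₀ = 1/√(LC).
Step 2 — ω₀ = 1/√(0.0115·1e-08) = 9.325e+04 rad/s.
Step 3 — f₀ = ω₀/(2π) = 1.484e+04 Hz.
Step 4 — Series Q: Q = ω₀L/R = 9.325e+04·0.0115/150 = 7.149.
Step 5 — 3dB bandwidth: Δω = ω₀/Q = 1.304e+04 rad/s; BW = Δω/(2π) = 2076 Hz.

(a) f₀ = 1.484e+04 Hz  (b) Q = 7.149  (c) BW = 2076 Hz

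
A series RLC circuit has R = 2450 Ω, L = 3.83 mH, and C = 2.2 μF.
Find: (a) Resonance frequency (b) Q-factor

Step 1 — Resonance condition Im(Z)=0 gives ω₀ = 1/√(LC).
Step 2 — ω₀ = 1/√(0.00383·2.2e-06) = 1.089e+04 rad/s.
Step 3 — f₀ = ω₀/(2π) = 1734 Hz.
Step 4 — Series Q: Q = ω₀L/R = 1.089e+04·0.00383/2450 = 0.01703.

(a) f₀ = 1734 Hz  (b) Q = 0.01703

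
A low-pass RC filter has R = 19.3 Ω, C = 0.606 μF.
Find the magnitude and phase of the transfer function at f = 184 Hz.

Step 1 — Angular frequency: ω = 2π·184 = 1156 rad/s.
Step 2 — Transfer function: H(jω) = 1/(1 + jωRC).
Step 3 — Denominator: 1 + jωRC = 1 + j·1156·19.3·6.06e-07 = 1 + j0.01352.
Step 4 — H = 0.9998 - j0.01352.
Step 5 — Magnitude: |H| = 0.9999 (-0.0 dB); phase: φ = -0.8°.

|H| = 0.9999 (-0.0 dB), φ = -0.8°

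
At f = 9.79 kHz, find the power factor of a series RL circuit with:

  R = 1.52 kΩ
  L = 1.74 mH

Step 1 — Angular frequency: ω = 2π·f = 2π·9790 = 6.151e+04 rad/s.
Step 2 — Component impedances:
  R: Z = R = 1520 Ω
  L: Z = jωL = j·6.151e+04·0.00174 = 0 + j107 Ω
Step 3 — Series combination: Z_total = R + L = 1520 + j107 Ω = 1524∠4.0° Ω.
Step 4 — Power factor: PF = cos(φ) = Re(Z)/|Z| = 1520/1523.8 = 0.9975.
Step 5 — Type: Im(Z) = 107 ⇒ lagging (phase φ = 4.0°).

PF = 0.9975 (lagging, φ = 4.0°)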